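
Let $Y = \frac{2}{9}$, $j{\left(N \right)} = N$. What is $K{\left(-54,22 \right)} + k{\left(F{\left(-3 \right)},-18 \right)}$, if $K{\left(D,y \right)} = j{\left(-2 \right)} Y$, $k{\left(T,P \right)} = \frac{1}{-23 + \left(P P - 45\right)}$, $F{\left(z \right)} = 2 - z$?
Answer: $- \frac{1015}{2304} \approx -0.44054$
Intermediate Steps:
$k{\left(T,P \right)} = \frac{1}{-68 + P^{2}}$ ($k{\left(T,P \right)} = \frac{1}{-23 + \left(P^{2} - 45\right)} = \frac{1}{-23 + \left(-45 + P^{2}\right)} = \frac{1}{-68 + P^{2}}$)
$Y = \frac{2}{9}$ ($Y = 2 \cdot \frac{1}{9} = \frac{2}{9} \approx 0.22222$)
$K{\left(D,y \right)} = - \frac{4}{9}$ ($K{\left(D,y \right)} = \left(-2\right) \frac{2}{9} = - \frac{4}{9}$)
$K{\left(-54,22 \right)} + k{\left(F{\left(-3 \right)},-18 \right)} = - \frac{4}{9} + \frac{1}{-68 + \left(-18\right)^{2}} = - \frac{4}{9} + \frac{1}{-68 + 324} = - \frac{4}{9} + \frac{1}{256} = - \frac{1015}{2304}$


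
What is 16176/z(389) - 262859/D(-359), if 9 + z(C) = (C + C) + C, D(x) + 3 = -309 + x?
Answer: 52540803/129503 ≈ 405.71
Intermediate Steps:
D(x) = -312 + x (D(x) = -3 + (-309 + x) = -312 + x)
z(C) = -9 + 3*C (z(C) = -9 + ((C + C) + C) = -9 + (2*C + C) = -9 + 3*C)
16176/z(389) - 262859/D(-359) = 16176/(-9 + 3*389) - 262859/(-312 - 359) = 16176/(-9 + 1167) - 262859/(-671) = 16176/1158 - 262859*(-1/671) = 16176*(1/1158) + 262859/671 = 2696/193 + 262859/671 = 52540803/129503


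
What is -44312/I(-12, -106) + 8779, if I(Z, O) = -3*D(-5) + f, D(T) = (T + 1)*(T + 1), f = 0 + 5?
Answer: 421809/43 ≈ 9809.5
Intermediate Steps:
f = 5
D(T) = (1 + T)**2 (D(T) = (1 + T)*(1 + T) = (1 + T)**2)
I(Z, O) = -43 (I(Z, O) = -3*(1 - 5)**2 + 5 = -3*(-4)**2 + 5 = -3*16 + 5 = -48 + 5 = -43)
-44312/I(-12, -106) + 8779 = -44312/(-43) + 8779 = -44312*(-1/43) + 8779 = 44312/43 + 8779 = 421809/43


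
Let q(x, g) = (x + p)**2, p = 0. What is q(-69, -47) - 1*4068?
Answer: 693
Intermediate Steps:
q(x, g) = x**2 (q(x, g) = (x + 0)**2 = x**2)
q(-69, -47) - 1*4068 = (-69)**2 - 1*4068 = 4761 - 4068 = 693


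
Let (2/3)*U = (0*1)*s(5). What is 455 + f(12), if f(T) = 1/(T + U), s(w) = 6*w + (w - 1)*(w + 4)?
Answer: 5461/12 ≈ 455.08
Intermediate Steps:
s(w) = 6*w + (-1 + w)*(4 + w)
U = 0 (U = 3*((0*1)*(-4 + 5² + 9*5))/2 = 3*(0*(-4 + 25 + 45))/2 = 3*(0*66)/2 = (3/2)*0 = 0)
f(T) = 1/T (f(T) = 1/(T + 0) = 1/T)
455 + f(12) = 455 + 1/12 = 5461/12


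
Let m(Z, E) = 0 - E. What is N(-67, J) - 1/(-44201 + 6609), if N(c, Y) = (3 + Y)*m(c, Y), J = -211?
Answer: -1649837695/37592 ≈ -43888.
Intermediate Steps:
m(Z, E) = -E
N(c, Y) = -Y*(3 + Y) (N(c, Y) = (3 + Y)*(-Y) = -Y*(3 + Y))
N(-67, J) - 1/(-44201 + 6609) = -1*(-211)*(3 - 211) - 1/(-44201 + 6609) = -1*(-211)*(-208) - 1/(-37592) = -43888 - 1*(-1/37592) = -43888 + 1/37592 = -1649837695/37592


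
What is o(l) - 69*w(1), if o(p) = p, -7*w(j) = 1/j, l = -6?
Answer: 27/7 ≈ 3.8571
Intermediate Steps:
w(j) = -1/(7*j)
o(l) - 69*w(1) = -6 - (-69)/(7*1) = -6 - (-69)/7 = -6 - 69*(-⅐) = -6 + 69/7 = 27/7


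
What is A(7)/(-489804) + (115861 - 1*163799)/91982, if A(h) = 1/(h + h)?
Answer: -14941965005/28670187336 ≈ -0.52117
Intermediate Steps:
A(h) = 1/(2*h)
A(7)/(-489804) + (115861 - 1*163799)/91982 = ((½)/7)/(-489804) + (115861 - 1*163799)/91982 = ((½)*(⅐))*(-1/489804) + (115861 - 163799)*(1/91982) = (1/14)*(-1/489804) - 47938*1/91982 = -1/6857256 - 2179/4181 = -14941965005/28670187336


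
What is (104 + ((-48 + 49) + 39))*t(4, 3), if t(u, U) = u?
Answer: 576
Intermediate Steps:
(104 + ((-48 + 49) + 39))*t(4, 3) = (104 + ((-48 + 49) + 39))*4 = (104 + (1 + 39))*4 = (104 + 40)*4 = 144*4 = 576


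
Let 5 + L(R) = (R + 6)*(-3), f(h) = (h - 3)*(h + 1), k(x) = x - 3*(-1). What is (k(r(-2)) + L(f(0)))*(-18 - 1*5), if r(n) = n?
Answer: 299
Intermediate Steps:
k(x) = 3 + x (k(x) = x + 3 = 3 + x)
f(h) = (1 + h)*(-3 + h) (f(h) = (-3 + h)*(1 + h) = (1 + h)*(-3 + h))
L(R) = -23 - 3*R (L(R) = -5 + (R + 6)*(-3) = -5 + (6 + R)*(-3) = -5 + (-18 - 3*R) = -23 - 3*R)
(k(r(-2)) + L(f(0)))*(-18 - 1*5) = ((3 - 2) + (-23 - 3*(-3 + 0² - 2*0)))*(-18 - 1*5) = (1 + (-23 - 3*(-3 + 0 + 0)))*(-18 - 5) = (1 + (-23 - 3*(-3)))*(-23) = (1 + (-23 + 9))*(-23) = (1 - 14)*(-23) = -13*(-23) = 299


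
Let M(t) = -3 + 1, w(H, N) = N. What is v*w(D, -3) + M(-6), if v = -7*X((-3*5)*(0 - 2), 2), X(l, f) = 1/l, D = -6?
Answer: -13/10 ≈ -1.3000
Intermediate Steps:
M(t) = -2
v = -7/30 (v = -7*(-1/(15*(0 - 2))) = -7/((-15*(-2))) = -7/30 ≈ -0.23333)
v*w(D, -3) + M(-6) = -7/30*(-3) - 2 = 7/10 - 2 = -13/10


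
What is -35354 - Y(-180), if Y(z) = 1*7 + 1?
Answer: -35362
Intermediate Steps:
Y(z) = 8 (Y(z) = 7 + 1 = 8)
-35354 - Y(-180) = -35354 - 1*8 = -35354 - 8 = -35362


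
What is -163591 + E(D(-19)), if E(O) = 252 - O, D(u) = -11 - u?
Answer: -163347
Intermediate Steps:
-163591 + E(D(-19)) = -163591 + (252 - (-11 - 1*(-19))) = -163591 + (252 - (-11 + 19)) = -163591 + (252 - 1*8) = -163591 + (252 - 8) = -163591 + 244 = -163347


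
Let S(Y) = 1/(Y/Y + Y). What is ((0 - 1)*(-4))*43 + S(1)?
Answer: 345/2 ≈ 172.50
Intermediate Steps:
S(Y) = 1/(1 + Y)
((0 - 1)*(-4))*43 + S(1) = ((0 - 1)*(-4))*43 + 1/(1 + 1) = -1*(-4)*43 + 1/2 = 4*43 + ½ = 172 + ½ = 345/2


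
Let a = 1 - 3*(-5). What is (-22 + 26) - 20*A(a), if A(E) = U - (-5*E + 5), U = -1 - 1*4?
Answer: -1396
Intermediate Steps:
U = -5 (U = -1 - 4 = -5)
a = 16 (a = 1 - 1*(-15) = 1 + 15 = 16)
A(E) = -10 + 5*E (A(E) = -5 - (-5*E + 5) = -5 - (5 - 5*E) = -5 + (-5 + 5*E) = -10 + 5*E)
(-22 + 26) - 20*A(a) = (-22 + 26) - 20*(-10 + 5*16) = 4 - 20*(-10 + 80) = 4 - 20*70 = 4 - 1400 = -1396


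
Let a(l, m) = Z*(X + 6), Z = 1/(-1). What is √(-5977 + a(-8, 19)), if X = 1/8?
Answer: I*√95730/4 ≈ 77.351*I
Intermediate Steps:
Z = -1
X = ⅛ ≈ 0.12500
a(l, m) = -49/8 (a(l, m) = -(⅛ + 6) = -1*49/8 = -49/8)
√(-5977 + a(-8, 19)) = √(-5977 - 49/8) = √(-47865/8) = I*√95730/4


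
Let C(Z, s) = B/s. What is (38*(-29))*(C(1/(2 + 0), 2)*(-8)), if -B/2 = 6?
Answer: -52896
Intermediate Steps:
B = -12 (B = -2*6 = -12)
C(Z, s) = -12/s
(38*(-29))*(C(1/(2 + 0), 2)*(-8)) = (38*(-29))*(-12/2*(-8)) = -1102*(-12*1/2)*(-8) = -(-6612)*(-8) = -1102*48 = -52896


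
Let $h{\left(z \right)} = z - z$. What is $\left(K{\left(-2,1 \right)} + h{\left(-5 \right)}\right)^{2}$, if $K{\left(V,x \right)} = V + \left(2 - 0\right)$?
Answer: $0$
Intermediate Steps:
$K{\left(V,x \right)} = 2 + V$ ($K{\left(V,x \right)} = V + \left(2 + 0\right) = V + 2 = 2 + V$)
$h{\left(z \right)} = 0$
$\left(K{\left(-2,1 \right)} + h{\left(-5 \right)}\right)^{2} = \left(\left(2 - 2\right) + 0\right)^{2} = \left(0 + 0\right)^{2} = 0^{2} = 0$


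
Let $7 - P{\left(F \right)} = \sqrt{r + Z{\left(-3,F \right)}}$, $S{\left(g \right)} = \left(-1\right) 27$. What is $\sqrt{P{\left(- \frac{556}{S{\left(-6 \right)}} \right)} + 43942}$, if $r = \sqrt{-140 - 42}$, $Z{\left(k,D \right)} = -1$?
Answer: $\sqrt{43949 - \sqrt{-1 + i \sqrt{182}}} \approx 209.63 - 0.0064 i$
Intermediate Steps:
$S{\left(g \right)} = -27$
$r = i \sqrt{182}$ ($r = \sqrt{-182} = i \sqrt{182} \approx 13.491 i$)
$P{\left(F \right)} = 7 - \sqrt{-1 + i \sqrt{182}}$ ($P{\left(F \right)} = 7 - \sqrt{i \sqrt{182} - 1} = 7 - \sqrt{-1 + i \sqrt{182}}$)
$\sqrt{P{\left(- \frac{556}{S{\left(-6 \right)}} \right)} + 43942} = \sqrt{\left(7 - \sqrt{-1 + i \sqrt{182}}\right) + 43942} = \sqrt{43949 - \sqrt{-1 + i \sqrt{182}}}$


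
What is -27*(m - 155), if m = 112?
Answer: 1161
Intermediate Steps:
-27*(m - 155) = -27*(112 - 155) = -27*(-43) = 1161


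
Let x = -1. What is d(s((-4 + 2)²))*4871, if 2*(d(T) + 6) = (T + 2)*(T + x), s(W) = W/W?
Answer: -29226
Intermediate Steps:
s(W) = 1
d(T) = -6 + (-1 + T)*(2 + T)/2 (d(T) = -6 + ((T + 2)*(T - 1))/2 = -6 + ((2 + T)*(-1 + T))/2 = -6 + ((-1 + T)*(2 + T))/2 = -6 + (-1 + T)*(2 + T)/2)
d(s((-4 + 2)²))*4871 = (-7 + (½)*1 + (½)*1²)*4871 = (-7 + ½ + (½)*1)*4871 = (-7 + ½ + ½)*4871 = -6*4871 = -29226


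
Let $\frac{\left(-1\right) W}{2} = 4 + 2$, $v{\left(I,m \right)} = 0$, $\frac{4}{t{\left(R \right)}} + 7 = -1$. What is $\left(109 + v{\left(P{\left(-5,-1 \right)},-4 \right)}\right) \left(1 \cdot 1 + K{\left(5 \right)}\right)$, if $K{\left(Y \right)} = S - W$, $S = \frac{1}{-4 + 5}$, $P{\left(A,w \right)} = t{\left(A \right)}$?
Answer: $1526$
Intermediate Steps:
$t{\left(R \right)} = - \frac{1}{2}$ ($t{\left(R \right)} = \frac{4}{-7 - 1} = \frac{4}{-8} = 4 \left(- \frac{1}{8}\right) = - \frac{1}{2}$)
$P{\left(A,w \right)} = - \frac{1}{2}$
$S = 1$ ($S = 1^{-1} = 1$)
$W = -12$ ($W = - 2 \left(4 + 2\right) = \left(-2\right) 6 = -12$)
$K{\left(Y \right)} = 13$ ($K{\left(Y \right)} = 1 - -12 = 1 + 12 = 13$)
$\left(109 + v{\left(P{\left(-5,-1 \right)},-4 \right)}\right) \left(1 \cdot 1 + K{\left(5 \right)}\right) = \left(109 + 0\right) \left(1 \cdot 1 + 13\right) = 109 \left(1 + 13\right) = 109 \cdot 14 = 1526$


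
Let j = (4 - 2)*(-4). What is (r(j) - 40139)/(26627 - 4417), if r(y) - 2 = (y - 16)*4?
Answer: -40233/22210 ≈ -1.8115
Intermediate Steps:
j = -8 (j = 2*(-4) = -8)
r(y) = -62 + 4*y (r(y) = 2 + (y - 16)*4 = 2 + (-16 + y)*4 = 2 + (-64 + 4*y) = -62 + 4*y)
(r(j) - 40139)/(26627 - 4417) = ((-62 + 4*(-8)) - 40139)/(26627 - 4417) = ((-62 - 32) - 40139)/22210 = (-94 - 40139)*(1/22210) = -40233*1/22210 = -40233/22210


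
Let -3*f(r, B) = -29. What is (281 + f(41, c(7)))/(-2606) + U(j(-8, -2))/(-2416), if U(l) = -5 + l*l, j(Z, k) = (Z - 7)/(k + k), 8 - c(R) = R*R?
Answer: -17420821/151106304 ≈ -0.11529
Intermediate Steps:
c(R) = 8 - R² (c(R) = 8 - R*R = 8 - R²)
f(r, B) = 29/3 (f(r, B) = -⅓*(-29) = 29/3)
j(Z, k) = (-7 + Z)/(2*k) (j(Z, k) = (-7 + Z)/((2*k)) = (-7 + Z)*(1/(2*k)) = (-7 + Z)/(2*k))
U(l) = -5 + l²
(281 + f(41, c(7)))/(-2606) + U(j(-8, -2))/(-2416) = (281 + 29/3)/(-2606) + (-5 + ((½)*(-7 - 8)/(-2))²)/(-2416) = (872/3)*(-1/2606) + (-5 + ((½)*(-½)*(-15))²)*(-1/2416) = -436/3909 + (-5 + (15/4)²)*(-1/2416) = -436/3909 + (-5 + 225/16)*(-1/2416) = -436/3909 + (145/16)*(-1/2416) = -436/3909 - 145/38656 = -17420821/151106304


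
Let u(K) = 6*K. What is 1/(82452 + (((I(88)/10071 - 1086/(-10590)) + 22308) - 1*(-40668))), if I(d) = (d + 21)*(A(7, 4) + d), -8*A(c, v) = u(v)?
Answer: 17775315/2585046685396 ≈ 6.8762e-6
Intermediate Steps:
A(c, v) = -3*v/4
I(d) = (-3 + d)*(21 + d) (I(d) = (d + 21)*(-3/4*4 + d) = (21 + d)*(-3 + d) = (-3 + d)*(21 + d))
1/(82452 + (((I(88)/10071 - 1086/(-10590)) + 22308) - 1*(-40668))) = 1/(82452 + ((((-63 + 88**2 + 18*88)/10071 - 1086/(-10590)) + 22308) - 1*(-40668))) = 1/(82452 + ((((-63 + 7744 + 1584)*(1/10071) - 1086*(-1/10590)) + 22308) + 40668)) = 1/(82452 + (((9265*(1/10071) + 181/1765) + 22308) + 40668)) = 1/(82452 + (((9265/10071 + 181/1765) + 22308) + 40668)) = 1/(82452 + ((18175576/17775315 + 22308) + 40668)) = 1/(82452 + (396549902596/17775315 + 40668)) = 1/(82452 + 1119436413016/17775315) = 1/(2585046685396/17775315) = 17775315/2585046685396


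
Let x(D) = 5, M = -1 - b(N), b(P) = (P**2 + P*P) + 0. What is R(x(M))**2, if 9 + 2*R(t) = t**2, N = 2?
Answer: 64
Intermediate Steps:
b(P) = 2*P**2 (b(P) = (P**2 + P**2) + 0 = 2*P**2 + 0 = 2*P**2)
M = -9 (M = -1 - 2*2**2 = -1 - 2*4 = -1 - 1*8 = -1 - 8 = -9)
R(t) = -9/2 + t**2/2
R(x(M))**2 = (-9/2 + (1/2)*5**2)**2 = (-9/2 + (1/2)*25)**2 = (-9/2 + 25/2)**2 = 8**2 = 64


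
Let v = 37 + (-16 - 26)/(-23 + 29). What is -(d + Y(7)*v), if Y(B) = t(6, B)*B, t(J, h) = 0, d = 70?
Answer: -70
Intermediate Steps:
Y(B) = 0 (Y(B) = 0*B = 0)
v = 30 (v = 37 - 42/6 = 37 - 42*1/6 = 37 - 7 = 30)
-(d + Y(7)*v) = -(70 + 0*30) = -(70 + 0) = -1*70 = -70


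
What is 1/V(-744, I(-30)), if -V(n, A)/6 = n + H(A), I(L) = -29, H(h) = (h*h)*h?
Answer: 1/150798 ≈ 6.6314e-6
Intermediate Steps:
H(h) = h**3 (H(h) = h**2*h = h**3)
V(n, A) = -6*n - 6*A**3 (V(n, A) = -6*(n + A**3) = -6*n - 6*A**3)
1/V(-744, I(-30)) = 1/(-6*(-744) - 6*(-29)**3) = 1/(4464 - 6*(-24389)) = 1/(4464 + 146334) = 1/150798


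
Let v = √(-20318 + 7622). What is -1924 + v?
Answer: -1924 + 46*I*√6 ≈ -1924.0 + 112.68*I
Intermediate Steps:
v = 46*I*√6 (v = √(-12696) = 46*I*√6 ≈ 112.68*I)
-1924 + v = -1924 + 46*I*√6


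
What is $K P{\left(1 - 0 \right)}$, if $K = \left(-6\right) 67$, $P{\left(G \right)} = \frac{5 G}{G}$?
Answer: $-2010$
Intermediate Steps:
$P{\left(G \right)} = 5$
$K = -402$
$K P{\left(1 - 0 \right)} = \left(-402\right) 5 = -2010$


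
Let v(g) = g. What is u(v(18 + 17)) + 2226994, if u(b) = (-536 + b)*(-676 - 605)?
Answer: 2868775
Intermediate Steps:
u(b) = 686616 - 1281*b (u(b) = (-536 + b)*(-1281) = 686616 - 1281*b)
u(v(18 + 17)) + 2226994 = (686616 - 1281*(18 + 17)) + 2226994 = (686616 - 1281*35) + 2226994 = (686616 - 44835) + 2226994 = 641781 + 2226994 = 2868775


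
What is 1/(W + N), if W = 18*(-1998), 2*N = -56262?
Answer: -1/64095 ≈ -1.5602e-5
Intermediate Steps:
N = -28131 (N = (½)*(-56262) = -28131)
W = -35964
1/(W + N) = 1/(-35964 - 28131) = 1/(-64095) = -1/64095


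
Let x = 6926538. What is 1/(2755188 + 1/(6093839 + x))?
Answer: 13020377/35873586465877 ≈ 3.6295e-7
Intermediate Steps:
1/(2755188 + 1/(6093839 + x)) = 1/(2755188 + 1/(6093839 + 6926538)) = 1/(2755188 + 1/13020377) = 1/(35873586465877/13020377) = 13020377/35873586465877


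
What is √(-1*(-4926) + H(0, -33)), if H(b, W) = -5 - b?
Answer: √4921 ≈ 70.150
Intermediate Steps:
√(-1*(-4926) + H(0, -33)) = √(-1*(-4926) + (-5 - 1*0)) = √(4926 + (-5 + 0)) = √(4926 - 5) = √4921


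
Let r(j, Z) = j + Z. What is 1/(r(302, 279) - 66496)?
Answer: -1/65915 ≈ -1.5171e-5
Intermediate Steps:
r(j, Z) = Z + j
1/(r(302, 279) - 66496) = 1/((279 + 302) - 66496) = 1/(581 - 66496) = 1/(-65915) = -1/65915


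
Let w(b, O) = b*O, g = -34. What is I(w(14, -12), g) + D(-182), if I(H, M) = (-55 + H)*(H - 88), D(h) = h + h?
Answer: 56724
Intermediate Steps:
w(b, O) = O*b
D(h) = 2*h
I(H, M) = (-88 + H)*(-55 + H) (I(H, M) = (-55 + H)*(-88 + H) = (-88 + H)*(-55 + H))
I(w(14, -12), g) + D(-182) = (4840 + (-12*14)**2 - (-1716)*14) + 2*(-182) = (4840 + (-168)**2 - 143*(-168)) - 364 = (4840 + 28224 + 24024) - 364 = 57088 - 364 = 56724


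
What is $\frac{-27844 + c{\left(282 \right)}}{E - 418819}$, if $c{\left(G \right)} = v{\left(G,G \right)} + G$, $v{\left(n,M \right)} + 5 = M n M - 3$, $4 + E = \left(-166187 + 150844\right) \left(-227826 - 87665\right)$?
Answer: $\frac{3733033}{806693265} \approx 0.0046276$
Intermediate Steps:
$E = 4840578409$ ($E = -4 + \left(-166187 + 150844\right) \left(-227826 - 87665\right) = -4 - -4840578413 = -4 + 4840578413 = 4840578409$)
$v{\left(n,M \right)} = -8 + n M^{2}$ ($v{\left(n,M \right)} = -5 + \left(M n M - 3\right) = -5 + \left(n M^{2} - 3\right) = -5 + \left(-3 + n M^{2}\right) = -8 + n M^{2}$)
$c{\left(G \right)} = -8 + G + G^{3}$ ($c{\left(G \right)} = \left(-8 + G G^{2}\right) + G = \left(-8 + G^{3}\right) + G = -8 + G + G^{3}$)
$\frac{-27844 + c{\left(282 \right)}}{E - 418819} = \frac{-27844 + \left(-8 + 282 + 282^{3}\right)}{4840578409 - 418819} = \frac{-27844 + \left(-8 + 282 + 22425768\right)}{4840159590} = \left(-27844 + 22426042\right) \frac{1}{4840159590} = 22398198 \cdot \frac{1}{4840159590} = \frac{3733033}{806693265}$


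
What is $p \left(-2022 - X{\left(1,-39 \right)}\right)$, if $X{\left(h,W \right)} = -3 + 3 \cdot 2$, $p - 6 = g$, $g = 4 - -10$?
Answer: $-40500$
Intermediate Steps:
$g = 14$ ($g = 4 + 10 = 14$)
$p = 20$ ($p = 6 + 14 = 20$)
$X{\left(h,W \right)} = 3$ ($X{\left(h,W \right)} = -3 + 6 = 3$)
$p \left(-2022 - X{\left(1,-39 \right)}\right) = 20 \left(-2022 - 3\right) = 20 \left(-2025\right) = -40500$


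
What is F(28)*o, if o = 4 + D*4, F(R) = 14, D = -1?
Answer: 0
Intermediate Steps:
o = 0 (o = 4 - 1*4 = 4 - 4 = 0)
F(28)*o = 14*0 = 0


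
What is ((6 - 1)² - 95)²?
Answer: 4900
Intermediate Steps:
((6 - 1)² - 95)² = (5² - 95)² = (25 - 95)² = (-70)² = 4900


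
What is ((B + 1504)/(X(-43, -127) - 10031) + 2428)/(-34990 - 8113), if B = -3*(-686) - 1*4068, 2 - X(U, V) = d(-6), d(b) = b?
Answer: -24336350/432021369 ≈ -0.056331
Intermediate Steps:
X(U, V) = 8 (X(U, V) = 2 - 1*(-6) = 2 + 6 = 8)
B = -2010 (B = 2058 - 4068 = -2010)
((B + 1504)/(X(-43, -127) - 10031) + 2428)/(-34990 - 8113) = ((-2010 + 1504)/(8 - 10031) + 2428)/(-34990 - 8113) = (-506/(-10023) + 2428)/(-43103) = (-506*(-1/10023) + 2428)*(-1/43103) = (506/10023 + 2428)*(-1/43103) = (24336350/10023)*(-1/43103) = -24336350/432021369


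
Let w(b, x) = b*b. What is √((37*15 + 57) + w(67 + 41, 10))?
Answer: 6*√341 ≈ 110.80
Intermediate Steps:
w(b, x) = b²
√((37*15 + 57) + w(67 + 41, 10)) = √((37*15 + 57) + (67 + 41)²) = √((555 + 57) + 108²) = √(612 + 11664) = √12276 = 6*√341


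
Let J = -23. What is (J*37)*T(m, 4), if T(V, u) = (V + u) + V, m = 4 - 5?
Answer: -1702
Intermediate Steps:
m = -1
T(V, u) = u + 2*V
(J*37)*T(m, 4) = (-23*37)*(4 + 2*(-1)) = -851*(4 - 2) = -851*2 = -1702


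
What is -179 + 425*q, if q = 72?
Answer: 30421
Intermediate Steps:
-179 + 425*q = -179 + 425*72 = -179 + 30600 = 30421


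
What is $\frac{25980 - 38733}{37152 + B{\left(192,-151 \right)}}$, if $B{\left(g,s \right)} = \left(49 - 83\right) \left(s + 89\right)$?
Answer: $- \frac{981}{3020} \approx -0.32483$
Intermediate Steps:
$B{\left(g,s \right)} = -3026 - 34 s$ ($B{\left(g,s \right)} = - 34 \left(89 + s\right) = -3026 - 34 s$)
$\frac{25980 - 38733}{37152 + B{\left(192,-151 \right)}} = \frac{25980 - 38733}{37152 - -2108} = - \frac{12753}{37152 + \left(-3026 + 5134\right)} = - \frac{12753}{37152 + 2108} = - \frac{12753}{39260} = \left(-12753\right) \frac{1}{39260} = - \frac{981}{3020}$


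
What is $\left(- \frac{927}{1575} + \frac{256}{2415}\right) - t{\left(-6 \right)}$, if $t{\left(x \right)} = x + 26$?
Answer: $- \frac{247327}{12075} \approx -20.483$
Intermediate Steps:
$t{\left(x \right)} = 26 + x$
$\left(- \frac{927}{1575} + \frac{256}{2415}\right) - t{\left(-6 \right)} = \left(- \frac{927}{1575} + \frac{256}{2415}\right) - \left(26 - 6\right) = \left(\left(-927\right) \frac{1}{1575} + 256 \cdot \frac{1}{2415}\right) - 20 = \left(- \frac{103}{175} + \frac{256}{2415}\right) - 20 = - \frac{5827}{12075} - 20 = - \frac{247327}{12075}$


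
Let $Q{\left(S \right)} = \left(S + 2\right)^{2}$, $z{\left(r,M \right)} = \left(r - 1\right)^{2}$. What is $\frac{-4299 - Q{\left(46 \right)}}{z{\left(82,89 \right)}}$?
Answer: $- \frac{2201}{2187} \approx -1.0064$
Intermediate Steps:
$z{\left(r,M \right)} = \left(-1 + r\right)^{2}$
$Q{\left(S \right)} = \left(2 + S\right)^{2}$
$\frac{-4299 - Q{\left(46 \right)}}{z{\left(82,89 \right)}} = \frac{-4299 - \left(2 + 46\right)^{2}}{\left(-1 + 82\right)^{2}} = \frac{-4299 - 48^{2}}{81^{2}} = \frac{-4299 - 2304}{6561} = \left(-4299 - 2304\right) \frac{1}{6561} = \left(-6603\right) \frac{1}{6561} = - \frac{2201}{2187}$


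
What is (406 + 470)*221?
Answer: 193596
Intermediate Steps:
(406 + 470)*221 = 876*221 = 193596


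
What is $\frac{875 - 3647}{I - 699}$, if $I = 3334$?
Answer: $- \frac{2772}{2635} \approx -1.052$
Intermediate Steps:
$\frac{875 - 3647}{I - 699} = \frac{875 - 3647}{3334 - 699} = - \frac{2772}{2635}$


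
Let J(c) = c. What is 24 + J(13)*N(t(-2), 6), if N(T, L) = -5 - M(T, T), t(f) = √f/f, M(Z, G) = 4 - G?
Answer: -93 - 13*I*√2/2 ≈ -93.0 - 9.1924*I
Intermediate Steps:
t(f) = f^(-½)
N(T, L) = -9 + T (N(T, L) = -5 - (4 - T) = -5 + (-4 + T) = -9 + T)
24 + J(13)*N(t(-2), 6) = 24 + 13*(-9 + (-2)^(-½)) = 24 + 13*(-9 - I*√2/2) = 24 + (-117 - 13*I*√2/2) = -93 - 13*I*√2/2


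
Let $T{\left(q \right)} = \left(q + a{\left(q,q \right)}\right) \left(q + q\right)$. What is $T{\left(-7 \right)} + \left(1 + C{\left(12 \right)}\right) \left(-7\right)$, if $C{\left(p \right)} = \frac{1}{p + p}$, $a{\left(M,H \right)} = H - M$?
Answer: $\frac{2177}{24} \approx 90.708$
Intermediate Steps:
$C{\left(p \right)} = \frac{1}{2 p}$
$T{\left(q \right)} = 2 q^{2}$ ($T{\left(q \right)} = \left(q + \left(q - q\right)\right) \left(q + q\right) = \left(q + 0\right) 2 q = q 2 q = 2 q^{2}$)
$T{\left(-7 \right)} + \left(1 + C{\left(12 \right)}\right) \left(-7\right) = 2 \left(-7\right)^{2} + \left(1 + \frac{1}{2 \cdot 12}\right) \left(-7\right) = 2 \cdot 49 + \left(1 + \frac{1}{2} \cdot \frac{1}{12}\right) \left(-7\right) = 98 + \left(1 + \frac{1}{24}\right) \left(-7\right) = 98 + \frac{25}{24} \left(-7\right) = 98 - \frac{175}{24} = \frac{2177}{24}$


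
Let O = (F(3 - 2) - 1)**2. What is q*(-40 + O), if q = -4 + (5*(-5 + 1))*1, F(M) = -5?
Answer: 96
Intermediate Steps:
O = 36 (O = (-5 - 1)**2 = (-6)**2 = 36)
q = -24 (q = -4 + (5*(-4))*1 = -4 - 20*1 = -4 - 20 = -24)
q*(-40 + O) = -24*(-40 + 36) = -24*(-4) = 96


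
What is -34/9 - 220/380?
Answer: -745/171 ≈ -4.3567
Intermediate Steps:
-34/9 - 220/380 = -34*⅑ - 220*1/380 = -34/9 - 11/19 = -745/171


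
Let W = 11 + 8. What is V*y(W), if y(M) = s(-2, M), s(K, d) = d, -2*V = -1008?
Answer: 9576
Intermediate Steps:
V = 504 (V = -½*(-1008) = 504)
W = 19
y(M) = M
V*y(W) = 504*19 = 9576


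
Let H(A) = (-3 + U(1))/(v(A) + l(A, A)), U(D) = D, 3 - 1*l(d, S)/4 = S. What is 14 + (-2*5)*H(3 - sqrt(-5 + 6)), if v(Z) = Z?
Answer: 52/3 ≈ 17.333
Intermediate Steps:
l(d, S) = 12 - 4*S
H(A) = -2/(12 - 3*A) (H(A) = (-3 + 1)/(A + (12 - 4*A)) = -2/(12 - 3*A))
14 + (-2*5)*H(3 - sqrt(-5 + 6)) = 14 + (-2*5)*(2/(3*(-4 + (3 - sqrt(-5 + 6))))) = 14 - 20/(3*(-4 + (3 - sqrt(1)))) = 14 - 20/(3*(-4 + (3 - 1*1))) = 14 - 20/(3*(-4 + (3 - 1))) = 14 - 20/(3*(-4 + 2)) = 14 - 20/(3*(-2)) = 14 - 20*(-1)/(3*2) = 14 - 10*(-1/3) = 14 + 10/3 = 52/3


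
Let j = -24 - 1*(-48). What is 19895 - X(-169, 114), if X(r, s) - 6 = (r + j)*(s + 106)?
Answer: 51789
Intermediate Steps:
j = 24 (j = -24 + 48 = 24)
X(r, s) = 6 + (24 + r)*(106 + s) (X(r, s) = 6 + (r + 24)*(s + 106) = 6 + (24 + r)*(106 + s))
19895 - X(-169, 114) = 19895 - (2550 + 24*114 + 106*(-169) - 169*114) = 19895 - (2550 + 2736 - 17914 - 19266) = 19895 - 1*(-31894) = 19895 + 31894 = 51789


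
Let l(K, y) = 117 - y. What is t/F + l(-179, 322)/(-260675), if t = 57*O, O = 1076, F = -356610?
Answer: -106097427/619728745 ≈ -0.17120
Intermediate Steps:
t = 61332 (t = 57*1076 = 61332)
t/F + l(-179, 322)/(-260675) = 61332/(-356610) + (117 - 1*322)/(-260675) = 61332*(-1/356610) + (117 - 322)*(-1/260675) = -10222/59435 - 205*(-1/260675) = -10222/59435 + 41/52135 = -106097427/619728745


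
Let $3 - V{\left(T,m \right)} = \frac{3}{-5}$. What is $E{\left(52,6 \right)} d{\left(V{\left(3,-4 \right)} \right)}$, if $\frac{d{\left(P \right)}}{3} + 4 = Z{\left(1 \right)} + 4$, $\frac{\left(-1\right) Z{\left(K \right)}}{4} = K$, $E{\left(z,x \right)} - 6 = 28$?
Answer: $-408$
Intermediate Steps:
$E{\left(z,x \right)} = 34$ ($E{\left(z,x \right)} = 6 + 28 = 34$)
$Z{\left(K \right)} = - 4 K$
$V{\left(T,m \right)} = \frac{18}{5}$ ($V{\left(T,m \right)} = 3 - \frac{3}{-5} = 3 - 3 \left(- \frac{1}{5}\right) = 3 - - \frac{3}{5} = 3 + \frac{3}{5} = \frac{18}{5}$)
$d{\left(P \right)} = -12$ ($d{\left(P \right)} = -12 + 3 \left(\left(-4\right) 1 + 4\right) = -12 + 3 \left(-4 + 4\right) = -12 + 3 \cdot 0 = -12 + 0 = -12$)
$E{\left(52,6 \right)} d{\left(V{\left(3,-4 \right)} \right)} = 34 \left(-12\right) = -408$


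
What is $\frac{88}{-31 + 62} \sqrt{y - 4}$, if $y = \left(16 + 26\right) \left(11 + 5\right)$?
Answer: $\frac{176 \sqrt{167}}{31} \approx 73.368$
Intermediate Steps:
$y = 672$ ($y = 42 \cdot 16 = 672$)
$\frac{88}{-31 + 62} \sqrt{y - 4} = \frac{88}{-31 + 62} \sqrt{672 - 4} = \frac{88}{31} \sqrt{668} = 88 \cdot \frac{1}{31} \cdot 2 \sqrt{167} = \frac{88 \cdot 2 \sqrt{167}}{31} = \frac{176 \sqrt{167}}{31}$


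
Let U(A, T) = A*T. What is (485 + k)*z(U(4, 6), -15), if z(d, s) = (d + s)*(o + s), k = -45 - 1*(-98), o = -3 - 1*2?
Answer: -96840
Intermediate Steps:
o = -5 (o = -3 - 2 = -5)
k = 53 (k = -45 + 98 = 53)
z(d, s) = (-5 + s)*(d + s) (z(d, s) = (d + s)*(-5 + s) = (-5 + s)*(d + s))
(485 + k)*z(U(4, 6), -15) = (485 + 53)*((-15)² - 20*6 - 5*(-15) + (4*6)*(-15)) = 538*(225 - 5*24 + 75 + 24*(-15)) = 538*(225 - 120 + 75 - 360) = 538*(-180) = -96840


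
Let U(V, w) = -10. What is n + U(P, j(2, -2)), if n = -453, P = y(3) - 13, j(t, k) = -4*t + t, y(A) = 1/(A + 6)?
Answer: -463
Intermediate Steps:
y(A) = 1/(6 + A)
j(t, k) = -3*t
P = -116/9 (P = 1/(6 + 3) - 13 = 1/9 - 13 = ⅑ - 13 = -116/9 ≈ -12.889)
n + U(P, j(2, -2)) = -453 - 10 = -463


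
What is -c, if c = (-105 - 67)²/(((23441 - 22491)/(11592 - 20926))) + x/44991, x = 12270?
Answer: 2070611771666/7123575 ≈ 2.9067e+5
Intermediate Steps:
c = -2070611771666/7123575 (c = (-105 - 67)²/(((23441 - 22491)/(11592 - 20926))) + 12270/44991 = (-172)²/((950/(-9334))) + 12270*(1/44991) = 29584/((950*(-1/9334))) + 4090/14997 = 29584/(-475/4667) + 4090/14997 = 29584*(-4667/475) + 4090/14997 = -138068528/475 + 4090/14997 = -2070611771666/7123575 ≈ -2.9067e+5)
-c = -1*(-2070611771666/7123575) = 2070611771666/7123575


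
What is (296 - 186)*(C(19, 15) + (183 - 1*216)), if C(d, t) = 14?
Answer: -2090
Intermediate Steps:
(296 - 186)*(C(19, 15) + (183 - 1*216)) = (296 - 186)*(14 + (183 - 1*216)) = 110*(14 + (183 - 216)) = 110*(14 - 33) = 110*(-19) = -2090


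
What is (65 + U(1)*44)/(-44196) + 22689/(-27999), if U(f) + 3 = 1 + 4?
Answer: -37298033/45831252 ≈ -0.81381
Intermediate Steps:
U(f) = 2 (U(f) = -3 + (1 + 4) = -3 + 5 = 2)
(65 + U(1)*44)/(-44196) + 22689/(-27999) = (65 + 2*44)/(-44196) + 22689/(-27999) = (65 + 88)*(-1/44196) + 22689*(-1/27999) = 153*(-1/44196) - 2521/3111 = -51/14732 - 2521/3111 = -37298033/45831252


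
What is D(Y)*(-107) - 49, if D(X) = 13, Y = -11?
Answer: -1440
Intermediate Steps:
D(Y)*(-107) - 49 = 13*(-107) - 49 = -1391 - 49 = -1440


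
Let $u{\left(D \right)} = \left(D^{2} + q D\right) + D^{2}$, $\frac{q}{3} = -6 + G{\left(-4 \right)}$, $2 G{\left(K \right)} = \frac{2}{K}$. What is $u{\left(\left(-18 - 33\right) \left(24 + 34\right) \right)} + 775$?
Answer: $\frac{35111531}{2} \approx 1.7556 \cdot 10^{7}$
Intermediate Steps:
$G{\left(K \right)} = \frac{1}{K}$ ($G{\left(K \right)} = \frac{2 \frac{1}{K}}{2} = \frac{1}{K}$)
$q = - \frac{75}{4}$ ($q = 3 \left(-6 + \frac{1}{-4}\right) = 3 \left(-6 - \frac{1}{4}\right) = 3 \left(- \frac{25}{4}\right) = - \frac{75}{4} \approx -18.75$)
$u{\left(D \right)} = 2 D^{2} - \frac{75 D}{4}$ ($u{\left(D \right)} = \left(D^{2} - \frac{75 D}{4}\right) + D^{2} = 2 D^{2} - \frac{75 D}{4}$)
$u{\left(\left(-18 - 33\right) \left(24 + 34\right) \right)} + 775 = \frac{\left(-18 - 33\right) \left(24 + 34\right) \left(-75 + 8 \left(-18 - 33\right) \left(24 + 34\right)\right)}{4} + 775 = \frac{\left(-51\right) 58 \left(-75 + 8 \left(\left(-51\right) 58\right)\right)}{4} + 775 = \frac{1}{4} \left(-2958\right) \left(-75 + 8 \left(-2958\right)\right) + 775 = \frac{1}{4} \left(-2958\right) \left(-75 - 23664\right) + 775 = \frac{1}{4} \left(-2958\right) \left(-23739\right) + 775 = \frac{35109981}{2} + 775 = \frac{35111531}{2}$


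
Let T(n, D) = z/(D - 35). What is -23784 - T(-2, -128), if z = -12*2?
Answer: -3876816/163 ≈ -23784.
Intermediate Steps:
z = -24
T(n, D) = -24/(-35 + D) (T(n, D) = -24/(D - 35) = -24/(-35 + D))
-23784 - T(-2, -128) = -23784 - (-24)/(-35 - 128) = -23784 - (-24)/(-163) = -23784 - (-24)*(-1)/163 = -23784 - 1*24/163 = -23784 - 24/163 = -3876816/163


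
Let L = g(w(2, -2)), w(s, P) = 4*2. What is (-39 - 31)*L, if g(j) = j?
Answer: -560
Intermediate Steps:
w(s, P) = 8
L = 8
(-39 - 31)*L = (-39 - 31)*8 = -70*8 = -560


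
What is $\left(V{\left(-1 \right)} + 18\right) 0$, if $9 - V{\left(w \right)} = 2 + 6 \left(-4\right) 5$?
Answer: $0$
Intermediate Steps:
$V{\left(w \right)} = 127$ ($V{\left(w \right)} = 9 - \left(2 + 6 \left(-4\right) 5\right) = 9 - \left(2 - 120\right) = 9 - -118 = 9 + 118 = 127$)
$\left(V{\left(-1 \right)} + 18\right) 0 = \left(127 + 18\right) 0 = 145 \cdot 0 = 0$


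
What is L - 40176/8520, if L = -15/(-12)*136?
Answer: 58676/355 ≈ 165.28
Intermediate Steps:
L = 170 (L = -15*(-1/12)*136 = (5/4)*136 = 170)
L - 40176/8520 = 170 - 40176/8520 = 170 - 40176*1/8520 = 170 - 1674/355 = 58676/355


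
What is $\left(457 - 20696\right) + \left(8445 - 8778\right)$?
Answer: $-20572$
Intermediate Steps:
$\left(457 - 20696\right) + \left(8445 - 8778\right) = -20239 + \left(8445 - 8778\right) = -20239 - 333 = -20572$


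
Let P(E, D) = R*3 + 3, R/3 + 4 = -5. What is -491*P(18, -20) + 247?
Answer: 38545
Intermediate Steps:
R = -27 (R = -12 + 3*(-5) = -12 - 15 = -27)
P(E, D) = -78 (P(E, D) = -27*3 + 3 = -81 + 3 = -78)
-491*P(18, -20) + 247 = -491*(-78) + 247 = 38298 + 247 = 38545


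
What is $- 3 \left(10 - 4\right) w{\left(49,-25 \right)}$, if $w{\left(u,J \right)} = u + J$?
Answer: $-432$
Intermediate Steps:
$w{\left(u,J \right)} = J + u$
$- 3 \left(10 - 4\right) w{\left(49,-25 \right)} = - 3 \left(10 - 4\right) \left(-25 + 49\right) = \left(-3\right) 6 \cdot 24 = \left(-18\right) 24 = -432$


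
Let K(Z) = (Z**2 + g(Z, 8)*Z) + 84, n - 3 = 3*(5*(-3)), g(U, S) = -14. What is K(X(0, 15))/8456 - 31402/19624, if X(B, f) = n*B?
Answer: -2356133/1481612 ≈ -1.5903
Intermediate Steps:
n = -42 (n = 3 + 3*(5*(-3)) = 3 + 3*(-15) = 3 - 45 = -42)
X(B, f) = -42*B
K(Z) = 84 + Z**2 - 14*Z (K(Z) = (Z**2 - 14*Z) + 84 = 84 + Z**2 - 14*Z)
K(X(0, 15))/8456 - 31402/19624 = (84 + (-42*0)**2 - (-588)*0)/8456 - 31402/19624 = (84 + 0**2 - 14*0)*(1/8456) - 31402*1/19624 = (84 + 0 + 0)*(1/8456) - 15701/9812 = 84*(1/8456) - 15701/9812 = 3/302 - 15701/9812 = -2356133/1481612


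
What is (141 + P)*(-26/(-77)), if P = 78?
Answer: 5694/77 ≈ 73.948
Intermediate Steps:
(141 + P)*(-26/(-77)) = (141 + 78)*(-26/(-77)) = 219*(-26*(-1/77)) = 219*(26/77) = 5694/77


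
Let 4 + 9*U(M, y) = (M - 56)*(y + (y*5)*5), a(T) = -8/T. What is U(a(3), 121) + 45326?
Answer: 670094/27 ≈ 24818.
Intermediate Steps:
U(M, y) = -4/9 + 26*y*(-56 + M)/9 (U(M, y) = -4/9 + ((M - 56)*(y + (y*5)*5))/9 = -4/9 + ((-56 + M)*(y + (5*y)*5))/9 = -4/9 + ((-56 + M)*(y + 25*y))/9 = -4/9 + ((-56 + M)*(26*y))/9 = -4/9 + (26*y*(-56 + M))/9 = -4/9 + 26*y*(-56 + M)/9)
U(a(3), 121) + 45326 = (-4/9 - 1456/9*121 + (26/9)*(-8/3)*121) + 45326 = (-4/9 - 176176/9 + (26/9)*(-8*⅓)*121) + 45326 = (-4/9 - 176176/9 + (26/9)*(-8/3)*121) + 45326 = (-4/9 - 176176/9 - 25168/27) + 45326 = -553708/27 + 45326 = 670094/27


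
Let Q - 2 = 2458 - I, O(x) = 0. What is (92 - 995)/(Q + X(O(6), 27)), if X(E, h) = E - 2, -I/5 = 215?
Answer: -903/3533 ≈ -0.25559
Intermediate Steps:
I = -1075 (I = -5*215 = -1075)
X(E, h) = -2 + E
Q = 3535 (Q = 2 + (2458 - 1*(-1075)) = 2 + (2458 + 1075) = 2 + 3533 = 3535)
(92 - 995)/(Q + X(O(6), 27)) = (92 - 995)/(3535 + (-2 + 0)) = -903/(3535 - 2) = -903/3533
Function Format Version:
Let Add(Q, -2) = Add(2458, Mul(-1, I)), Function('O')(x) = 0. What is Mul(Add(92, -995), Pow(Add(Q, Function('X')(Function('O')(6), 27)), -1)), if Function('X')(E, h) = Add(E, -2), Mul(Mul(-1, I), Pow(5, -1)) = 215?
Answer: Rational(-903, 3533) ≈ -0.25559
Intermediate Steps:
I = -1075 (I = Mul(-5, 215) = -1075)
Function('X')(E, h) = Add(-2, E)
Q = 3535 (Q = Add(2, Add(2458, Mul(-1, -1075))) = Add(2, Add(2458, 1075)) = Add(2, 3533) = 3535)
Mul(Add(92, -995), Pow(Add(Q, Function('X')(Function('O')(6), 27)), -1)) = Mul(Add(92, -995), Pow(Add(3535, Add(-2, 0)), -1)) = Mul(-903, Pow(Add(3535, -2), -1)) = Mul(-903, Pow(3533, -1)) = Mul(-903, Rational(1, 3533)) = Rational(-903, 3533)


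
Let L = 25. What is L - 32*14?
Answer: -423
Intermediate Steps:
L - 32*14 = 25 - 32*14 = 25 - 448 = -423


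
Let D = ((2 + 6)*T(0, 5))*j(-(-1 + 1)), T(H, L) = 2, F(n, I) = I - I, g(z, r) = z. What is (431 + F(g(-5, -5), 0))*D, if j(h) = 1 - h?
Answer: 6896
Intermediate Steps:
F(n, I) = 0
D = 16 (D = ((2 + 6)*2)*(1 - (-1)*(-1 + 1)) = (8*2)*(1 - (-1)*0) = 16*(1 - 1*0) = 16*(1 + 0) = 16*1 = 16)
(431 + F(g(-5, -5), 0))*D = (431 + 0)*16 = 431*16 = 6896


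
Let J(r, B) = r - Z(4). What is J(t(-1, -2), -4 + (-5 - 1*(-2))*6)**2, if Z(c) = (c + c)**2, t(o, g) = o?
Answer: 4225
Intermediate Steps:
Z(c) = 4*c**2 (Z(c) = (2*c)**2 = 4*c**2)
J(r, B) = -64 + r (J(r, B) = r - 4*4**2 = r - 4*16 = r - 1*64 = r - 64 = -64 + r)
J(t(-1, -2), -4 + (-5 - 1*(-2))*6)**2 = (-64 - 1)**2 = (-65)**2 = 4225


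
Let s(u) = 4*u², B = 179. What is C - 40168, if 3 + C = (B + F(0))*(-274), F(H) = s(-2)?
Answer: -93601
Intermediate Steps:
F(H) = 16 (F(H) = 4*(-2)² = 4*4 = 16)
C = -53433 (C = -3 + (179 + 16)*(-274) = -3 + 195*(-274) = -3 - 53430 = -53433)
C - 40168 = -53433 - 40168 = -93601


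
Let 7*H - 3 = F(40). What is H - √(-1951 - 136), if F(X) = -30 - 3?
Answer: -30/7 - I*√2087 ≈ -4.2857 - 45.684*I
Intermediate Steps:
F(X) = -33
H = -30/7 (H = 3/7 + (⅐)*(-33) = 3/7 - 33/7 = -30/7 ≈ -4.2857)
H - √(-1951 - 136) = -30/7 - √(-1951 - 136) = -30/7 - √(-2087) = -30/7 - I*√2087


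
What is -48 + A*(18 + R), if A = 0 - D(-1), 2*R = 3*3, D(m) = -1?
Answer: -51/2 ≈ -25.500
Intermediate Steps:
R = 9/2 (R = (3*3)/2 = (1/2)*9 = 9/2 ≈ 4.5000)
A = 1 (A = 0 - 1*(-1) = 0 + 1 = 1)
-48 + A*(18 + R) = -48 + 1*(18 + 9/2) = -48 + 1*(45/2) = -48 + 45/2 = -51/2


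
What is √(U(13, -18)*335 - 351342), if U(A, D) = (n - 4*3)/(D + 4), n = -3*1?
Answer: I*√68792682/14 ≈ 592.44*I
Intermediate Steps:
n = -3
U(A, D) = -15/(4 + D) (U(A, D) = (-3 - 4*3)/(D + 4) = (-3 - 12)/(4 + D) = -15/(4 + D))
√(U(13, -18)*335 - 351342) = √(-15/(4 - 18)*335 - 351342) = √(-15/(-14)*335 - 351342) = √(-15*(-1/14)*335 - 351342) = √((15/14)*335 - 351342) = √(5025/14 - 351342) = √(-4913763/14) = I*√68792682/14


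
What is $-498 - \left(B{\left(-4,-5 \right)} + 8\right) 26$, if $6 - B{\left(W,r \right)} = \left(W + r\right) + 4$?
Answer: $-992$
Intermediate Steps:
$B{\left(W,r \right)} = 2 - W - r$ ($B{\left(W,r \right)} = 6 - \left(\left(W + r\right) + 4\right) = 6 - \left(4 + W + r\right) = 2 - W - r$)
$-498 - \left(B{\left(-4,-5 \right)} + 8\right) 26 = -498 - \left(\left(2 - -4 - -5\right) + 8\right) 26 = -498 - \left(\left(2 + 4 + 5\right) + 8\right) 26 = -498 - \left(11 + 8\right) 26 = -498 - 19 \cdot 26 = -498 - 494 = -992$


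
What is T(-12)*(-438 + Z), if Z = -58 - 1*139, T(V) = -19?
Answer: 12065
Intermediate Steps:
Z = -197 (Z = -58 - 139 = -197)
T(-12)*(-438 + Z) = -19*(-438 - 197) = -19*(-635) = 12065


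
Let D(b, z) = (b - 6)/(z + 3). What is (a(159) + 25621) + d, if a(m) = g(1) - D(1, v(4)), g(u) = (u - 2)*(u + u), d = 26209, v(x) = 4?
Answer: 362801/7 ≈ 51829.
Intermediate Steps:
D(b, z) = (-6 + b)/(3 + z)
g(u) = 2*u*(-2 + u) (g(u) = (-2 + u)*(2*u) = 2*u*(-2 + u))
a(m) = -9/7 (a(m) = 2*1*(-2 + 1) - (-6 + 1)/(3 + 4) = 2*1*(-1) - (-5)/7 = -2 - (-5)/7 = -2 - 1*(-5/7) = -2 + 5/7 = -9/7)
(a(159) + 25621) + d = (-9/7 + 25621) + 26209 = 179338/7 + 26209 = 362801/7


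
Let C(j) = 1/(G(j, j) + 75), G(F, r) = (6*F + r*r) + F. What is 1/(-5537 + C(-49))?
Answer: -2133/11810420 ≈ -0.00018060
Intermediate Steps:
G(F, r) = r² + 7*F (G(F, r) = (6*F + r²) + F = (r² + 6*F) + F = r² + 7*F)
C(j) = 1/(75 + j² + 7*j) (C(j) = 1/((j² + 7*j) + 75) = 1/(75 + j² + 7*j))
1/(-5537 + C(-49)) = 1/(-5537 + 1/(75 + (-49)² + 7*(-49))) = 1/(-5537 + 1/(75 + 2401 - 343)) = 1/(-5537 + 1/2133) = 1/(-11810420/2133) = -2133/11810420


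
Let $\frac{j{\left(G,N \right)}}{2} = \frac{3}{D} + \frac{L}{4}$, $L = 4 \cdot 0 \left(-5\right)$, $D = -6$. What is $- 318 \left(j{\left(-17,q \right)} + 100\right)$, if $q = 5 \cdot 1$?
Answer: $-31482$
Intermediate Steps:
$L = 0$ ($L = 0 \left(-5\right) = 0$)
$q = 5$
$j{\left(G,N \right)} = -1$ ($j{\left(G,N \right)} = 2 \left(\frac{3}{-6} + \frac{0}{4}\right) = 2 \left(3 \left(- \frac{1}{6}\right) + 0 \cdot \frac{1}{4}\right) = 2 \left(- \frac{1}{2} + 0\right) = 2 \left(- \frac{1}{2}\right) = -1$)
$- 318 \left(j{\left(-17,q \right)} + 100\right) = - 318 \left(-1 + 100\right) = \left(-318\right) 99 = -31482$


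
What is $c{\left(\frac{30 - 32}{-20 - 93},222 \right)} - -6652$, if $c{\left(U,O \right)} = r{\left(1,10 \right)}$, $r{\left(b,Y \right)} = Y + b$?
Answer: $6663$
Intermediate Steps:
$c{\left(U,O \right)} = 11$ ($c{\left(U,O \right)} = 10 + 1 = 11$)
$c{\left(\frac{30 - 32}{-20 - 93},222 \right)} - -6652 = 11 - -6652 = 11 + 6652 = 6663$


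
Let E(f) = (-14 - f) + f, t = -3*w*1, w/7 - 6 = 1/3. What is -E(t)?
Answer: 14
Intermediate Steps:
w = 133/3 (w = 42 + 7/3 = 133/3 ≈ 44.333)
t = -133 (t = -3*133/3*1 = -133*1 = -133)
E(f) = -14
-E(t) = -1*(-14) = 14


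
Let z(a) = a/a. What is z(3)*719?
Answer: 719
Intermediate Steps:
z(a) = 1
z(3)*719 = 1*719 = 719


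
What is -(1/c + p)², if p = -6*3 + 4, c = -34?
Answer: -227529/1156 ≈ -196.82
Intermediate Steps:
p = -14 (p = -18 + 4 = -14)
-(1/c + p)² = -(1/(-34) - 14)² = -(-1/34 - 14)² = -(-477/34)² = -1*227529/1156 = -227529/1156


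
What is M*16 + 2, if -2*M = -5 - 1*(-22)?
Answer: -134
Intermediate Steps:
M = -17/2 (M = -(-5 - 1*(-22))/2 = -(-5 + 22)/2 = -½*17 = -17/2 ≈ -8.5000)
M*16 + 2 = -17/2*16 + 2 = -136 + 2 = -134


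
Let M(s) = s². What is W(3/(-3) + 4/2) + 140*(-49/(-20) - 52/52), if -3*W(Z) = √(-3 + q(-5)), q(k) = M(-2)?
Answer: 608/3 ≈ 202.67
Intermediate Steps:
q(k) = 4 (q(k) = (-2)² = 4)
W(Z) = -⅓ (W(Z) = -√(-3 + 4)/3 = -√1/3 = -⅓*1 = -⅓)
W(3/(-3) + 4/2) + 140*(-49/(-20) - 52/52) = -⅓ + 140*(-49/(-20) - 52/52) = -⅓ + 140*(-49*(-1/20) - 52*1/52) = -⅓ + 140*(49/20 - 1) = -⅓ + 140*(29/20) = -⅓ + 203 = 608/3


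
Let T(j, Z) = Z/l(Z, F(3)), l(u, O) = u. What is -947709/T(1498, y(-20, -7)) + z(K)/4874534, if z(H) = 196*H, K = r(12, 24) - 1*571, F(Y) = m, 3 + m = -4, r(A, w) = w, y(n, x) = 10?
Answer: -329974274987/348181 ≈ -9.4771e+5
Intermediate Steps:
m = -7 (m = -3 - 4 = -7)
F(Y) = -7
K = -547 (K = 24 - 1*571 = 24 - 571 = -547)
T(j, Z) = 1 (T(j, Z) = Z/Z = 1)
-947709/T(1498, y(-20, -7)) + z(K)/4874534 = -947709/1 + (196*(-547))/4874534 = -947709*1 - 107212*1/4874534 = -947709 - 7658/348181 = -329974274987/348181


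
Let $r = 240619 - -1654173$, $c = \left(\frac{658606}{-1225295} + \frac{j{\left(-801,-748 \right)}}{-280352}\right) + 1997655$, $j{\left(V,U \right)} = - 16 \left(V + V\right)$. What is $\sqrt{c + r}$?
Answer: $\frac{2 \sqrt{112137618770840831696239745}}{10734809495} \approx 1972.9$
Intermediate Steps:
$j{\left(V,U \right)} = - 32 V$ ($j{\left(V,U \right)} = - 16 \cdot 2 V = - 32 V$)
$c = \frac{21444439110225764}{10734809495}$ ($c = \left(\frac{658606}{-1225295} + \frac{\left(-32\right) \left(-801\right)}{-280352}\right) + 1997655 = \left(658606 \left(- \frac{1}{1225295}\right) + 25632 \left(- \frac{1}{280352}\right)\right) + 1997655 = \left(- \frac{658606}{1225295} - \frac{801}{8761}\right) + 1997655 = - \frac{6751508461}{10734809495} + 1997655 = \frac{21444439110225764}{10734809495} \approx 1.9977 \cdot 10^{6}$)
$r = 1894792$ ($r = 240619 + 1654173 = 1894792$)
$\sqrt{c + r} = \sqrt{\frac{21444439110225764}{10734809495} + 1894792} = \sqrt{\frac{41784670262875804}{10734809495}} = \frac{2 \sqrt{112137618770840831696239745}}{10734809495}$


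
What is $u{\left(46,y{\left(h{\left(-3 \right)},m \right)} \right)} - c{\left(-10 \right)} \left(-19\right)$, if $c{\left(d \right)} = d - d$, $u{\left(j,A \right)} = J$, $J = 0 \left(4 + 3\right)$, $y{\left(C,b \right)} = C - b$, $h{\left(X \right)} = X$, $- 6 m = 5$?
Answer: $0$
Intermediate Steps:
$m = - \frac{5}{6}$ ($m = \left(- \frac{1}{6}\right) 5 = - \frac{5}{6} \approx -0.83333$)
$J = 0$ ($J = 0 \cdot 7 = 0$)
$u{\left(j,A \right)} = 0$
$c{\left(d \right)} = 0$
$u{\left(46,y{\left(h{\left(-3 \right)},m \right)} \right)} - c{\left(-10 \right)} \left(-19\right) = 0 - 0 \left(-19\right) = 0 - 0 = 0 + 0 = 0$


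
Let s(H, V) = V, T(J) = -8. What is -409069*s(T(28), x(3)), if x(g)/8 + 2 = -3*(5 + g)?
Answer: 85086352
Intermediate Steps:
x(g) = -136 - 24*g (x(g) = -16 + 8*(-3*(5 + g)) = -16 + 8*(-15 - 3*g) = -16 + (-120 - 24*g) = -136 - 24*g)
-409069*s(T(28), x(3)) = -409069/(1/(-136 - 24*3)) = -409069/(1/(-136 - 72)) = -409069/(1/(-208)) = -409069/(-1/208) = -409069*(-208) = 85086352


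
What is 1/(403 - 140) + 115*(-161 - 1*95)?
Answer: -7742719/263 ≈ -29440.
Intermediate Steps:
1/(403 - 140) + 115*(-161 - 1*95) = 1/263 + 115*(-161 - 95) = 1/263 + 115*(-256) = 1/263 - 29440 = -7742719/263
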